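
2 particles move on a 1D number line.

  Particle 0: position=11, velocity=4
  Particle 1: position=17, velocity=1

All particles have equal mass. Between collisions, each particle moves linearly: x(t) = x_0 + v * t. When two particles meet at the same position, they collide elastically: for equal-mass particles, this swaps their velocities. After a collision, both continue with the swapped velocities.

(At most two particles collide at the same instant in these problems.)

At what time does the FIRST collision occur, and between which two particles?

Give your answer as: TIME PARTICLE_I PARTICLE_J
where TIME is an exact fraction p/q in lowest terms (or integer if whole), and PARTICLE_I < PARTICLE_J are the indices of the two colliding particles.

Pair (0,1): pos 11,17 vel 4,1 -> gap=6, closing at 3/unit, collide at t=2
Earliest collision: t=2 between 0 and 1

Answer: 2 0 1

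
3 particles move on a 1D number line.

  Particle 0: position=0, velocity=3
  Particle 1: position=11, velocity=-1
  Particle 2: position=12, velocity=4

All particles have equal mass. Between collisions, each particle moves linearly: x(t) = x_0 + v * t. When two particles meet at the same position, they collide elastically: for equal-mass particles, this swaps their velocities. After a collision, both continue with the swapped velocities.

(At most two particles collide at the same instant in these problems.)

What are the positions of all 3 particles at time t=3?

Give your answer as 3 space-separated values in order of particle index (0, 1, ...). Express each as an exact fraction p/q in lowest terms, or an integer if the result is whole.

Answer: 8 9 24

Derivation:
Collision at t=11/4: particles 0 and 1 swap velocities; positions: p0=33/4 p1=33/4 p2=23; velocities now: v0=-1 v1=3 v2=4
Advance to t=3 (no further collisions before then); velocities: v0=-1 v1=3 v2=4; positions = 8 9 24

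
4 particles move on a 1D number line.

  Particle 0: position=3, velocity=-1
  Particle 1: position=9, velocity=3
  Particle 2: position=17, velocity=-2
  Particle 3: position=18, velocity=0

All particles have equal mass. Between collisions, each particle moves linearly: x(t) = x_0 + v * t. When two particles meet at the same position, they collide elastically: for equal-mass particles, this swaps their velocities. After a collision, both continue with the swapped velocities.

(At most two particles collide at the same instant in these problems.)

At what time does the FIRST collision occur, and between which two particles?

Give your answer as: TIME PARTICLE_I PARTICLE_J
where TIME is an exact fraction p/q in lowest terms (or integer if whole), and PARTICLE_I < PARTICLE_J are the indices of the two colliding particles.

Answer: 8/5 1 2

Derivation:
Pair (0,1): pos 3,9 vel -1,3 -> not approaching (rel speed -4 <= 0)
Pair (1,2): pos 9,17 vel 3,-2 -> gap=8, closing at 5/unit, collide at t=8/5
Pair (2,3): pos 17,18 vel -2,0 -> not approaching (rel speed -2 <= 0)
Earliest collision: t=8/5 between 1 and 2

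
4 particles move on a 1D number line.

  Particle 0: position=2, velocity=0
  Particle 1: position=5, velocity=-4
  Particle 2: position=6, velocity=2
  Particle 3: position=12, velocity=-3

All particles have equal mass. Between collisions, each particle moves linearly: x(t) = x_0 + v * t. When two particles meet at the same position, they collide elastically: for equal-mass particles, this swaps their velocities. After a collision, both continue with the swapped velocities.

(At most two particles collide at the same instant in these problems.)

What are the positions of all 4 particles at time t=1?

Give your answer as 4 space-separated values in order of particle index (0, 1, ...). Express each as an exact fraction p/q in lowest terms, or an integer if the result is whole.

Collision at t=3/4: particles 0 and 1 swap velocities; positions: p0=2 p1=2 p2=15/2 p3=39/4; velocities now: v0=-4 v1=0 v2=2 v3=-3
Advance to t=1 (no further collisions before then); velocities: v0=-4 v1=0 v2=2 v3=-3; positions = 1 2 8 9

Answer: 1 2 8 9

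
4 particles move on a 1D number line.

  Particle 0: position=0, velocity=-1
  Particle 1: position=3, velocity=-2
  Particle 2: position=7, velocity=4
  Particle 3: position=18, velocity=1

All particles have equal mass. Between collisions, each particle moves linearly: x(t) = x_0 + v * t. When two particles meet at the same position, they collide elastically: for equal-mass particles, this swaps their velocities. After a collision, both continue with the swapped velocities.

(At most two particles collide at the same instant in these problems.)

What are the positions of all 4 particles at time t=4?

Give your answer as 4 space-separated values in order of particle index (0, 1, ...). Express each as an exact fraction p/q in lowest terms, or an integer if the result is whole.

Collision at t=3: particles 0 and 1 swap velocities; positions: p0=-3 p1=-3 p2=19 p3=21; velocities now: v0=-2 v1=-1 v2=4 v3=1
Collision at t=11/3: particles 2 and 3 swap velocities; positions: p0=-13/3 p1=-11/3 p2=65/3 p3=65/3; velocities now: v0=-2 v1=-1 v2=1 v3=4
Advance to t=4 (no further collisions before then); velocities: v0=-2 v1=-1 v2=1 v3=4; positions = -5 -4 22 23

Answer: -5 -4 22 23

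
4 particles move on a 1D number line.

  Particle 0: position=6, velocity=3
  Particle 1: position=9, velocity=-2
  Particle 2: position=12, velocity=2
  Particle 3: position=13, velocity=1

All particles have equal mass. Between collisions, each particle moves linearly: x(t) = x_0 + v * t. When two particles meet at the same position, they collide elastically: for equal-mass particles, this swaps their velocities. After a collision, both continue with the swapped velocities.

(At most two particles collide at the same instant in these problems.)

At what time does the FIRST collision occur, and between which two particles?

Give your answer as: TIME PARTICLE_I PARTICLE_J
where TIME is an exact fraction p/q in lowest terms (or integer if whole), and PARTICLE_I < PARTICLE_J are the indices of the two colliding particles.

Answer: 3/5 0 1

Derivation:
Pair (0,1): pos 6,9 vel 3,-2 -> gap=3, closing at 5/unit, collide at t=3/5
Pair (1,2): pos 9,12 vel -2,2 -> not approaching (rel speed -4 <= 0)
Pair (2,3): pos 12,13 vel 2,1 -> gap=1, closing at 1/unit, collide at t=1
Earliest collision: t=3/5 between 0 and 1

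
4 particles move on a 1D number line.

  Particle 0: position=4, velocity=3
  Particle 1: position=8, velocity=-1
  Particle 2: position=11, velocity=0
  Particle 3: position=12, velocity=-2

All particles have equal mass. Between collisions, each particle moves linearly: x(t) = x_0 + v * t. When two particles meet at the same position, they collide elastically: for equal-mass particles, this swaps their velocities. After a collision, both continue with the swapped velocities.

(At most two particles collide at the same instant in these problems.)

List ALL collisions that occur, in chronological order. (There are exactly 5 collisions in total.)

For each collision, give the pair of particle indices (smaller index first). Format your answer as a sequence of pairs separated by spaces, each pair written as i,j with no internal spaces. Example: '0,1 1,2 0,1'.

Answer: 2,3 0,1 1,2 2,3 0,1

Derivation:
Collision at t=1/2: particles 2 and 3 swap velocities; positions: p0=11/2 p1=15/2 p2=11 p3=11; velocities now: v0=3 v1=-1 v2=-2 v3=0
Collision at t=1: particles 0 and 1 swap velocities; positions: p0=7 p1=7 p2=10 p3=11; velocities now: v0=-1 v1=3 v2=-2 v3=0
Collision at t=8/5: particles 1 and 2 swap velocities; positions: p0=32/5 p1=44/5 p2=44/5 p3=11; velocities now: v0=-1 v1=-2 v2=3 v3=0
Collision at t=7/3: particles 2 and 3 swap velocities; positions: p0=17/3 p1=22/3 p2=11 p3=11; velocities now: v0=-1 v1=-2 v2=0 v3=3
Collision at t=4: particles 0 and 1 swap velocities; positions: p0=4 p1=4 p2=11 p3=16; velocities now: v0=-2 v1=-1 v2=0 v3=3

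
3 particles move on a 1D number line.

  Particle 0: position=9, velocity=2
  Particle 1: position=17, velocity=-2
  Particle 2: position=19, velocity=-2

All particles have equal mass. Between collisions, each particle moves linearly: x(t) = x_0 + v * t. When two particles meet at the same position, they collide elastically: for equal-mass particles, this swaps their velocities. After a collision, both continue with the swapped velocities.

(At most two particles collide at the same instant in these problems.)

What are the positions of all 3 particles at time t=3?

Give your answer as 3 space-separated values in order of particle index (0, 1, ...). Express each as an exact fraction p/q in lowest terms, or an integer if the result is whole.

Collision at t=2: particles 0 and 1 swap velocities; positions: p0=13 p1=13 p2=15; velocities now: v0=-2 v1=2 v2=-2
Collision at t=5/2: particles 1 and 2 swap velocities; positions: p0=12 p1=14 p2=14; velocities now: v0=-2 v1=-2 v2=2
Advance to t=3 (no further collisions before then); velocities: v0=-2 v1=-2 v2=2; positions = 11 13 15

Answer: 11 13 15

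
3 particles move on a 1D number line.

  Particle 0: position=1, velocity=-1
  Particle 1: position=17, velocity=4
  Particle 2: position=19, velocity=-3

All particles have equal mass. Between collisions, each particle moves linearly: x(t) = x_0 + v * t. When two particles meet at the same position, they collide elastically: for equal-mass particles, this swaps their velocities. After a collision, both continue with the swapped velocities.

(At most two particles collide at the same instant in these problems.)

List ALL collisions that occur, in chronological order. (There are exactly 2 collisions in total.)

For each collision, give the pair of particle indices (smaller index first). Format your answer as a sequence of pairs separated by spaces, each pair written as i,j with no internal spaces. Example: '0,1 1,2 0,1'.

Answer: 1,2 0,1

Derivation:
Collision at t=2/7: particles 1 and 2 swap velocities; positions: p0=5/7 p1=127/7 p2=127/7; velocities now: v0=-1 v1=-3 v2=4
Collision at t=9: particles 0 and 1 swap velocities; positions: p0=-8 p1=-8 p2=53; velocities now: v0=-3 v1=-1 v2=4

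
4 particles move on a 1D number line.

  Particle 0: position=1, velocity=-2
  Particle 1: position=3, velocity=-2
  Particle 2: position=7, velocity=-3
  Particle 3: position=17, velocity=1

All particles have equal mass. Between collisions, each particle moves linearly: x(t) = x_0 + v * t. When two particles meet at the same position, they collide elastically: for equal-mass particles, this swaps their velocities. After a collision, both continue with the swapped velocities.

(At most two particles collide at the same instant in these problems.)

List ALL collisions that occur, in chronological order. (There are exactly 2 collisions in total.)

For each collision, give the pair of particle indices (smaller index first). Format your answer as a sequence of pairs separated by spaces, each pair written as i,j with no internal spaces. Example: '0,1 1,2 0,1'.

Answer: 1,2 0,1

Derivation:
Collision at t=4: particles 1 and 2 swap velocities; positions: p0=-7 p1=-5 p2=-5 p3=21; velocities now: v0=-2 v1=-3 v2=-2 v3=1
Collision at t=6: particles 0 and 1 swap velocities; positions: p0=-11 p1=-11 p2=-9 p3=23; velocities now: v0=-3 v1=-2 v2=-2 v3=1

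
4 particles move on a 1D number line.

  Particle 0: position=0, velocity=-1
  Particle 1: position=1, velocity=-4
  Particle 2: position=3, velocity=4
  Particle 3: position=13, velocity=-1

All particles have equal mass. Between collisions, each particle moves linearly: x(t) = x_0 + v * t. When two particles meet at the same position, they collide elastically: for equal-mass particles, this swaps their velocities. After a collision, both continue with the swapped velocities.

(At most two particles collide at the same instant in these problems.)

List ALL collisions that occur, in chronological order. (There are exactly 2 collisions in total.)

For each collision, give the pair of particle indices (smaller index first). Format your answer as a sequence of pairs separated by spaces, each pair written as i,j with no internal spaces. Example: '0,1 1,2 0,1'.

Collision at t=1/3: particles 0 and 1 swap velocities; positions: p0=-1/3 p1=-1/3 p2=13/3 p3=38/3; velocities now: v0=-4 v1=-1 v2=4 v3=-1
Collision at t=2: particles 2 and 3 swap velocities; positions: p0=-7 p1=-2 p2=11 p3=11; velocities now: v0=-4 v1=-1 v2=-1 v3=4

Answer: 0,1 2,3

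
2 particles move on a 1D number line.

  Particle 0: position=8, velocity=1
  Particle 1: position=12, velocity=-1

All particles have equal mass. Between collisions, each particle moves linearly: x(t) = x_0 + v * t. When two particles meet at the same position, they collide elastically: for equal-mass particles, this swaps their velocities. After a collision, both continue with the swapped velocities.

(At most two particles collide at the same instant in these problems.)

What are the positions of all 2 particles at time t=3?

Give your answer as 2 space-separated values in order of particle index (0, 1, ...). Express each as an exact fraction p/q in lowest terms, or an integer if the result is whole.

Answer: 9 11

Derivation:
Collision at t=2: particles 0 and 1 swap velocities; positions: p0=10 p1=10; velocities now: v0=-1 v1=1
Advance to t=3 (no further collisions before then); velocities: v0=-1 v1=1; positions = 9 11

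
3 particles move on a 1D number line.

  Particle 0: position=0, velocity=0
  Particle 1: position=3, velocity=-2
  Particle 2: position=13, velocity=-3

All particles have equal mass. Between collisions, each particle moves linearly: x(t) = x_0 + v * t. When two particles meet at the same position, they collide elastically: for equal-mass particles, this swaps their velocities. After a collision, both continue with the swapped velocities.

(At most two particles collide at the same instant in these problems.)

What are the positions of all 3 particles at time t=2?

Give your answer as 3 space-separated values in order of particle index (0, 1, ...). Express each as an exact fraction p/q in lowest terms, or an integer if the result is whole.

Answer: -1 0 7

Derivation:
Collision at t=3/2: particles 0 and 1 swap velocities; positions: p0=0 p1=0 p2=17/2; velocities now: v0=-2 v1=0 v2=-3
Advance to t=2 (no further collisions before then); velocities: v0=-2 v1=0 v2=-3; positions = -1 0 7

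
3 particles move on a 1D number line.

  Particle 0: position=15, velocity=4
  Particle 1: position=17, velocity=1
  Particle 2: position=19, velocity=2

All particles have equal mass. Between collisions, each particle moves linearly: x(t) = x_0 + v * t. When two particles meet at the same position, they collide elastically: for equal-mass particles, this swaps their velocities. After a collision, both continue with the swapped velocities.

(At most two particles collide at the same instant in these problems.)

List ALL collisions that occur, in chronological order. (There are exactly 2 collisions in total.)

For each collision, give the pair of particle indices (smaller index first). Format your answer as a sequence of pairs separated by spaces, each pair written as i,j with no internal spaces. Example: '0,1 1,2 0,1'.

Collision at t=2/3: particles 0 and 1 swap velocities; positions: p0=53/3 p1=53/3 p2=61/3; velocities now: v0=1 v1=4 v2=2
Collision at t=2: particles 1 and 2 swap velocities; positions: p0=19 p1=23 p2=23; velocities now: v0=1 v1=2 v2=4

Answer: 0,1 1,2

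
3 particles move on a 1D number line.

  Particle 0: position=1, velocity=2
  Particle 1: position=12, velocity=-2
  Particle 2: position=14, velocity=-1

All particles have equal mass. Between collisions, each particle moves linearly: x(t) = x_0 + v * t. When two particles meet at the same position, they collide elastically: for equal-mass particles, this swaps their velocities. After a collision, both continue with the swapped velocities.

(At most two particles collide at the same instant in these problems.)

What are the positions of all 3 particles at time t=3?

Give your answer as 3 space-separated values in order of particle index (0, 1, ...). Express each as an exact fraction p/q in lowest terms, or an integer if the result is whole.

Collision at t=11/4: particles 0 and 1 swap velocities; positions: p0=13/2 p1=13/2 p2=45/4; velocities now: v0=-2 v1=2 v2=-1
Advance to t=3 (no further collisions before then); velocities: v0=-2 v1=2 v2=-1; positions = 6 7 11

Answer: 6 7 11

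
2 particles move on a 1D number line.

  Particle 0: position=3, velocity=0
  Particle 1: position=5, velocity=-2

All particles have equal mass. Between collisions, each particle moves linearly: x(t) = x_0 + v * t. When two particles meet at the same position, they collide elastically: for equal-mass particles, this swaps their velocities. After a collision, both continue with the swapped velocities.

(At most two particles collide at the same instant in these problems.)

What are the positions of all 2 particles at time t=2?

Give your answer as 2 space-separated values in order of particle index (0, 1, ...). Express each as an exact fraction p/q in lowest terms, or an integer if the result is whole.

Collision at t=1: particles 0 and 1 swap velocities; positions: p0=3 p1=3; velocities now: v0=-2 v1=0
Advance to t=2 (no further collisions before then); velocities: v0=-2 v1=0; positions = 1 3

Answer: 1 3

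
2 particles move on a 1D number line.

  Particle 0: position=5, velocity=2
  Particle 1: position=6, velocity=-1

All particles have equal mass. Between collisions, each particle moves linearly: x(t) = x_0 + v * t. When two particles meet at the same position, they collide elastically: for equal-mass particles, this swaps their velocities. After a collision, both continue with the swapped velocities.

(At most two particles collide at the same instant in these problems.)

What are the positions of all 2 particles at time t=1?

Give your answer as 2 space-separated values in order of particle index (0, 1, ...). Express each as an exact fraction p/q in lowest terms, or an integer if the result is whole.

Collision at t=1/3: particles 0 and 1 swap velocities; positions: p0=17/3 p1=17/3; velocities now: v0=-1 v1=2
Advance to t=1 (no further collisions before then); velocities: v0=-1 v1=2; positions = 5 7

Answer: 5 7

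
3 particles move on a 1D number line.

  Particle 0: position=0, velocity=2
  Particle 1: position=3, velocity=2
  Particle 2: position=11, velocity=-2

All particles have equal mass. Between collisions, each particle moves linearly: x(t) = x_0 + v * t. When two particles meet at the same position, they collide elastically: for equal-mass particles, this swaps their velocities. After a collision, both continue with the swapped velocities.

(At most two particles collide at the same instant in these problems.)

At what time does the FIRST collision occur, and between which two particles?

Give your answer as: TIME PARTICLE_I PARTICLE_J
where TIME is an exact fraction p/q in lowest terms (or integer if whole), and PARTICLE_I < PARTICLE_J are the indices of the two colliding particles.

Answer: 2 1 2

Derivation:
Pair (0,1): pos 0,3 vel 2,2 -> not approaching (rel speed 0 <= 0)
Pair (1,2): pos 3,11 vel 2,-2 -> gap=8, closing at 4/unit, collide at t=2
Earliest collision: t=2 between 1 and 2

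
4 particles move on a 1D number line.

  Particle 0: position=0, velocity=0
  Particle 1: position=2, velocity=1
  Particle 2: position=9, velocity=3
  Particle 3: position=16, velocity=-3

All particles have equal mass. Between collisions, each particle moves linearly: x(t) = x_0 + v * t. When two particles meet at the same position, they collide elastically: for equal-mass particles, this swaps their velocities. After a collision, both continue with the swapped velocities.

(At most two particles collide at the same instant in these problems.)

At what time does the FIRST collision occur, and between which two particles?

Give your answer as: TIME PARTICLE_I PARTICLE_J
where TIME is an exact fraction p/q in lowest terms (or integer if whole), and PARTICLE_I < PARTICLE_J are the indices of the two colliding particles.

Answer: 7/6 2 3

Derivation:
Pair (0,1): pos 0,2 vel 0,1 -> not approaching (rel speed -1 <= 0)
Pair (1,2): pos 2,9 vel 1,3 -> not approaching (rel speed -2 <= 0)
Pair (2,3): pos 9,16 vel 3,-3 -> gap=7, closing at 6/unit, collide at t=7/6
Earliest collision: t=7/6 between 2 and 3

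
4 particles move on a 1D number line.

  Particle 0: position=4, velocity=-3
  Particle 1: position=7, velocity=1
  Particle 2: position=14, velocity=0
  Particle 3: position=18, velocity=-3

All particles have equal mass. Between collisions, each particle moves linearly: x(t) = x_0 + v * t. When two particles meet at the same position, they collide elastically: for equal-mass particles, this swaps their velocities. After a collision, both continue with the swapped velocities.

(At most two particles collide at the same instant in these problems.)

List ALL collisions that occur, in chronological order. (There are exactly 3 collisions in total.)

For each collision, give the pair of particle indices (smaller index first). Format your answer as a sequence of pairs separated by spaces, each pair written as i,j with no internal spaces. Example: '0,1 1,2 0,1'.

Answer: 2,3 1,2 2,3

Derivation:
Collision at t=4/3: particles 2 and 3 swap velocities; positions: p0=0 p1=25/3 p2=14 p3=14; velocities now: v0=-3 v1=1 v2=-3 v3=0
Collision at t=11/4: particles 1 and 2 swap velocities; positions: p0=-17/4 p1=39/4 p2=39/4 p3=14; velocities now: v0=-3 v1=-3 v2=1 v3=0
Collision at t=7: particles 2 and 3 swap velocities; positions: p0=-17 p1=-3 p2=14 p3=14; velocities now: v0=-3 v1=-3 v2=0 v3=1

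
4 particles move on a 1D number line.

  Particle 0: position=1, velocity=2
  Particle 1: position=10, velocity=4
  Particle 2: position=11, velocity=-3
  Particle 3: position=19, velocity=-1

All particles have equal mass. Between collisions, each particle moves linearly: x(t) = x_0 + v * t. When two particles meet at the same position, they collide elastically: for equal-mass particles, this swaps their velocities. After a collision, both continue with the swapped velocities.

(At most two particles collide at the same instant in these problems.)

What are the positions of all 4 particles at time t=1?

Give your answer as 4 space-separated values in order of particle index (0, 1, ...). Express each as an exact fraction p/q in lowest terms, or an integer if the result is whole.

Answer: 3 8 14 18

Derivation:
Collision at t=1/7: particles 1 and 2 swap velocities; positions: p0=9/7 p1=74/7 p2=74/7 p3=132/7; velocities now: v0=2 v1=-3 v2=4 v3=-1
Advance to t=1 (no further collisions before then); velocities: v0=2 v1=-3 v2=4 v3=-1; positions = 3 8 14 18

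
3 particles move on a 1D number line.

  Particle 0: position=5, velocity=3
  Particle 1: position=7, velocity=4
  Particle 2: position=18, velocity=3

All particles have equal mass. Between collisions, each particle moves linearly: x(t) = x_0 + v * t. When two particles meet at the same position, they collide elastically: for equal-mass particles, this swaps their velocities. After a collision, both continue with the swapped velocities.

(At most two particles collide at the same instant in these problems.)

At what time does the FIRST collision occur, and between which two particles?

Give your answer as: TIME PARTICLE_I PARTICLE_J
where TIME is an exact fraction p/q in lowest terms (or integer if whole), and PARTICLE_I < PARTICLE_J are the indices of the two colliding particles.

Answer: 11 1 2

Derivation:
Pair (0,1): pos 5,7 vel 3,4 -> not approaching (rel speed -1 <= 0)
Pair (1,2): pos 7,18 vel 4,3 -> gap=11, closing at 1/unit, collide at t=11
Earliest collision: t=11 between 1 and 2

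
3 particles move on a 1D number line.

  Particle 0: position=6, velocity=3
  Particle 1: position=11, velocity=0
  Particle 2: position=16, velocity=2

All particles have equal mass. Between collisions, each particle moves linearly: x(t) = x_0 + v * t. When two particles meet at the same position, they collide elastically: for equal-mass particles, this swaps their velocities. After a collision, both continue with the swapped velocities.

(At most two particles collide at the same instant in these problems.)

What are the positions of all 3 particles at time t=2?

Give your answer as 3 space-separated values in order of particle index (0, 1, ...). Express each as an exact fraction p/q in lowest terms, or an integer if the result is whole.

Collision at t=5/3: particles 0 and 1 swap velocities; positions: p0=11 p1=11 p2=58/3; velocities now: v0=0 v1=3 v2=2
Advance to t=2 (no further collisions before then); velocities: v0=0 v1=3 v2=2; positions = 11 12 20

Answer: 11 12 20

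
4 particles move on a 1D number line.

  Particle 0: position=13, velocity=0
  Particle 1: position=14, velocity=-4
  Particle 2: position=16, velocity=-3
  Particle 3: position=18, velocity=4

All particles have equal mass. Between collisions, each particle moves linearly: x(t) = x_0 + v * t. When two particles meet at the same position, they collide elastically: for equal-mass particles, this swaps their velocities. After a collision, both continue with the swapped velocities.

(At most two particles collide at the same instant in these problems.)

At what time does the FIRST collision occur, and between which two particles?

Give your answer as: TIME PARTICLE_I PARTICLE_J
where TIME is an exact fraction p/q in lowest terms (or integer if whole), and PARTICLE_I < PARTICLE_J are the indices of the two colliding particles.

Answer: 1/4 0 1

Derivation:
Pair (0,1): pos 13,14 vel 0,-4 -> gap=1, closing at 4/unit, collide at t=1/4
Pair (1,2): pos 14,16 vel -4,-3 -> not approaching (rel speed -1 <= 0)
Pair (2,3): pos 16,18 vel -3,4 -> not approaching (rel speed -7 <= 0)
Earliest collision: t=1/4 between 0 and 1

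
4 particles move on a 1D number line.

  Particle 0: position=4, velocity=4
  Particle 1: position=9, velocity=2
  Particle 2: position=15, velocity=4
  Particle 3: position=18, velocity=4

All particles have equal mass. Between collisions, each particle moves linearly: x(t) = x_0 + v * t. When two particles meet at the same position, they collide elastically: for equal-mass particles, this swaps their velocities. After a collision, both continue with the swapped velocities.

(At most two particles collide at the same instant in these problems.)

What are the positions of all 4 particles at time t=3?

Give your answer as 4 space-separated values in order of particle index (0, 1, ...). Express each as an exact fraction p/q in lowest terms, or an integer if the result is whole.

Collision at t=5/2: particles 0 and 1 swap velocities; positions: p0=14 p1=14 p2=25 p3=28; velocities now: v0=2 v1=4 v2=4 v3=4
Advance to t=3 (no further collisions before then); velocities: v0=2 v1=4 v2=4 v3=4; positions = 15 16 27 30

Answer: 15 16 27 30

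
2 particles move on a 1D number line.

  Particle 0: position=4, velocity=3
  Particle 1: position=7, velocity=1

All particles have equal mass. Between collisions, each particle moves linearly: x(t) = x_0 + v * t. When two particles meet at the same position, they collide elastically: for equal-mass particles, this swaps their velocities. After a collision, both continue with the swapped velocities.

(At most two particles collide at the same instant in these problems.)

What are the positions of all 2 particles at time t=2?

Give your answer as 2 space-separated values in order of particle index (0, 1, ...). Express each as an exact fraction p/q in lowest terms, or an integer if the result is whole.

Collision at t=3/2: particles 0 and 1 swap velocities; positions: p0=17/2 p1=17/2; velocities now: v0=1 v1=3
Advance to t=2 (no further collisions before then); velocities: v0=1 v1=3; positions = 9 10

Answer: 9 10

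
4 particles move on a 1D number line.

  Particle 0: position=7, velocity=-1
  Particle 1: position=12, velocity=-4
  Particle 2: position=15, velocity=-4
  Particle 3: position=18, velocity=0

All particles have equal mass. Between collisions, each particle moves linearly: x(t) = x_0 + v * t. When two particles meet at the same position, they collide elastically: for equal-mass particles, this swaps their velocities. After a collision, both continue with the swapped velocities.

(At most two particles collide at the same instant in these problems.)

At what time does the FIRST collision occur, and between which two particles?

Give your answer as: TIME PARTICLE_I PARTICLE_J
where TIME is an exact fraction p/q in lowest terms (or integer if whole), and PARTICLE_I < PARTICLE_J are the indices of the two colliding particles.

Answer: 5/3 0 1

Derivation:
Pair (0,1): pos 7,12 vel -1,-4 -> gap=5, closing at 3/unit, collide at t=5/3
Pair (1,2): pos 12,15 vel -4,-4 -> not approaching (rel speed 0 <= 0)
Pair (2,3): pos 15,18 vel -4,0 -> not approaching (rel speed -4 <= 0)
Earliest collision: t=5/3 between 0 and 1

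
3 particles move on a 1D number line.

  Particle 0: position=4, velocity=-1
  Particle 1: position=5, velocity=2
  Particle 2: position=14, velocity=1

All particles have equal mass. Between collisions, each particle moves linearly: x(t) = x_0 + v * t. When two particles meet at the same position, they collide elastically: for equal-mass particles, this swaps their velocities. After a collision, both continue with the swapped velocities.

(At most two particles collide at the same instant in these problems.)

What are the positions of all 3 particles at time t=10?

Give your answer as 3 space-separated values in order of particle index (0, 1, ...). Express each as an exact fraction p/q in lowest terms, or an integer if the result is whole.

Answer: -6 24 25

Derivation:
Collision at t=9: particles 1 and 2 swap velocities; positions: p0=-5 p1=23 p2=23; velocities now: v0=-1 v1=1 v2=2
Advance to t=10 (no further collisions before then); velocities: v0=-1 v1=1 v2=2; positions = -6 24 25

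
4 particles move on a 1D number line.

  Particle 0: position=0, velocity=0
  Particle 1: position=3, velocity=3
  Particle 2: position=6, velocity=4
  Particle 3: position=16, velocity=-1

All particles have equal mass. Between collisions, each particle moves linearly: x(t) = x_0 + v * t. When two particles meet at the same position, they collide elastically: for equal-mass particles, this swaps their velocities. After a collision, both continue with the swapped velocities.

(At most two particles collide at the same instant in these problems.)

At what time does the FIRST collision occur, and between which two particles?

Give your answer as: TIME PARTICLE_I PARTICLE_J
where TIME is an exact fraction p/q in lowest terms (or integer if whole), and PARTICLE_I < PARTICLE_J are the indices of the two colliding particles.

Answer: 2 2 3

Derivation:
Pair (0,1): pos 0,3 vel 0,3 -> not approaching (rel speed -3 <= 0)
Pair (1,2): pos 3,6 vel 3,4 -> not approaching (rel speed -1 <= 0)
Pair (2,3): pos 6,16 vel 4,-1 -> gap=10, closing at 5/unit, collide at t=2
Earliest collision: t=2 between 2 and 3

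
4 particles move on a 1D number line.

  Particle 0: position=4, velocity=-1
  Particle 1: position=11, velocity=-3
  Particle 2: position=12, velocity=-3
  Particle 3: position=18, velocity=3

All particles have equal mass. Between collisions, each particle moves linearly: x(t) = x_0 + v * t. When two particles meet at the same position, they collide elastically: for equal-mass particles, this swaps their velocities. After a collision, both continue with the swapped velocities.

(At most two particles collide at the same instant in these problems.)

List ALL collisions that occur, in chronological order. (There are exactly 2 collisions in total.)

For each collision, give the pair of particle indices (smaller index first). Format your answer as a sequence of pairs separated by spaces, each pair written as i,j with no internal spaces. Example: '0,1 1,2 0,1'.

Collision at t=7/2: particles 0 and 1 swap velocities; positions: p0=1/2 p1=1/2 p2=3/2 p3=57/2; velocities now: v0=-3 v1=-1 v2=-3 v3=3
Collision at t=4: particles 1 and 2 swap velocities; positions: p0=-1 p1=0 p2=0 p3=30; velocities now: v0=-3 v1=-3 v2=-1 v3=3

Answer: 0,1 1,2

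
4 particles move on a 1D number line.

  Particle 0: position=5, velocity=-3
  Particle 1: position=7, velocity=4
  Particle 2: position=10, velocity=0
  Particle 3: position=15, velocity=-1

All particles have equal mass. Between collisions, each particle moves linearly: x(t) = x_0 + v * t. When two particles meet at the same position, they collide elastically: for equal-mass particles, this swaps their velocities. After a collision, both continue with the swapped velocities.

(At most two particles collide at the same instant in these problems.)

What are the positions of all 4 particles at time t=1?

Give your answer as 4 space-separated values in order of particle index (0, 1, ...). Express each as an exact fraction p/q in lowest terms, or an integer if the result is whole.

Collision at t=3/4: particles 1 and 2 swap velocities; positions: p0=11/4 p1=10 p2=10 p3=57/4; velocities now: v0=-3 v1=0 v2=4 v3=-1
Advance to t=1 (no further collisions before then); velocities: v0=-3 v1=0 v2=4 v3=-1; positions = 2 10 11 14

Answer: 2 10 11 14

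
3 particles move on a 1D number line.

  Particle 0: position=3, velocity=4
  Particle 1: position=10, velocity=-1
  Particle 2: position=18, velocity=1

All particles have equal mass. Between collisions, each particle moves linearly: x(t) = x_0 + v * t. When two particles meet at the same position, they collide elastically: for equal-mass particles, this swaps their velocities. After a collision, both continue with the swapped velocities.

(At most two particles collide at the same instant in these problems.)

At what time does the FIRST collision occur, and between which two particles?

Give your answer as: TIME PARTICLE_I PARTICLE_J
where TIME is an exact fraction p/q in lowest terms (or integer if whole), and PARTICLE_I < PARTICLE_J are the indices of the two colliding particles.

Answer: 7/5 0 1

Derivation:
Pair (0,1): pos 3,10 vel 4,-1 -> gap=7, closing at 5/unit, collide at t=7/5
Pair (1,2): pos 10,18 vel -1,1 -> not approaching (rel speed -2 <= 0)
Earliest collision: t=7/5 between 0 and 1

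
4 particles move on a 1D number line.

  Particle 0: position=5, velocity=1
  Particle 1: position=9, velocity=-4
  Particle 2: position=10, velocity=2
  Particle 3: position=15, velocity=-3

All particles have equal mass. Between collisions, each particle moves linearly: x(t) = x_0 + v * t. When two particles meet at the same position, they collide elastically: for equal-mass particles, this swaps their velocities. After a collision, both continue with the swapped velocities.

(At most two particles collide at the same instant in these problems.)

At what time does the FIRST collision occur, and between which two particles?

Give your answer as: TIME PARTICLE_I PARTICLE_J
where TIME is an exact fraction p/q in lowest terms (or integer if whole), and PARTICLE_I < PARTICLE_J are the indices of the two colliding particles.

Pair (0,1): pos 5,9 vel 1,-4 -> gap=4, closing at 5/unit, collide at t=4/5
Pair (1,2): pos 9,10 vel -4,2 -> not approaching (rel speed -6 <= 0)
Pair (2,3): pos 10,15 vel 2,-3 -> gap=5, closing at 5/unit, collide at t=1
Earliest collision: t=4/5 between 0 and 1

Answer: 4/5 0 1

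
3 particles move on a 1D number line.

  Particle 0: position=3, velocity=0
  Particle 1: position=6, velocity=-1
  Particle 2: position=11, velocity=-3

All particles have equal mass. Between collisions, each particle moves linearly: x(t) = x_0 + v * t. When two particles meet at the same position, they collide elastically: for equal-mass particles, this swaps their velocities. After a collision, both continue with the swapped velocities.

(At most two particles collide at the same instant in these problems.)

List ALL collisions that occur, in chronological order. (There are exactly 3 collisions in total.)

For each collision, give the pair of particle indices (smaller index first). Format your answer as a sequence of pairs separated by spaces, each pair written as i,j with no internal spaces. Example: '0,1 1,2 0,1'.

Collision at t=5/2: particles 1 and 2 swap velocities; positions: p0=3 p1=7/2 p2=7/2; velocities now: v0=0 v1=-3 v2=-1
Collision at t=8/3: particles 0 and 1 swap velocities; positions: p0=3 p1=3 p2=10/3; velocities now: v0=-3 v1=0 v2=-1
Collision at t=3: particles 1 and 2 swap velocities; positions: p0=2 p1=3 p2=3; velocities now: v0=-3 v1=-1 v2=0

Answer: 1,2 0,1 1,2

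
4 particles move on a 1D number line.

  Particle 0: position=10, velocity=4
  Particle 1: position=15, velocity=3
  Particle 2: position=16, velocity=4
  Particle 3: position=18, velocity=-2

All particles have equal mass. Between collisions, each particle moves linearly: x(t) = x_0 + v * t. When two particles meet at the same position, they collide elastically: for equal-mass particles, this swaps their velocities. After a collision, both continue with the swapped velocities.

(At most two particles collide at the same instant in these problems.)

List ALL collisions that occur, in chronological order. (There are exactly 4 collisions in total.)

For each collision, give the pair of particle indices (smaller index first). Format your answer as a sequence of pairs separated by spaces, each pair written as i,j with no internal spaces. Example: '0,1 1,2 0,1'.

Answer: 2,3 1,2 0,1 1,2

Derivation:
Collision at t=1/3: particles 2 and 3 swap velocities; positions: p0=34/3 p1=16 p2=52/3 p3=52/3; velocities now: v0=4 v1=3 v2=-2 v3=4
Collision at t=3/5: particles 1 and 2 swap velocities; positions: p0=62/5 p1=84/5 p2=84/5 p3=92/5; velocities now: v0=4 v1=-2 v2=3 v3=4
Collision at t=4/3: particles 0 and 1 swap velocities; positions: p0=46/3 p1=46/3 p2=19 p3=64/3; velocities now: v0=-2 v1=4 v2=3 v3=4
Collision at t=5: particles 1 and 2 swap velocities; positions: p0=8 p1=30 p2=30 p3=36; velocities now: v0=-2 v1=3 v2=4 v3=4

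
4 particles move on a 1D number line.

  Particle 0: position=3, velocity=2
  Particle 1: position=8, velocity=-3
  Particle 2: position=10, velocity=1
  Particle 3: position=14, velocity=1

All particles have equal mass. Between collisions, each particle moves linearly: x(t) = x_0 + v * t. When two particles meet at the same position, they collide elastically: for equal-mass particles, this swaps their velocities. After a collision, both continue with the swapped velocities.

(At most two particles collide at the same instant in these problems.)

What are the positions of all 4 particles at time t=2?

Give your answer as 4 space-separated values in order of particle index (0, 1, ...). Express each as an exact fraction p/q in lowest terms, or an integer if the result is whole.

Collision at t=1: particles 0 and 1 swap velocities; positions: p0=5 p1=5 p2=11 p3=15; velocities now: v0=-3 v1=2 v2=1 v3=1
Advance to t=2 (no further collisions before then); velocities: v0=-3 v1=2 v2=1 v3=1; positions = 2 7 12 16

Answer: 2 7 12 16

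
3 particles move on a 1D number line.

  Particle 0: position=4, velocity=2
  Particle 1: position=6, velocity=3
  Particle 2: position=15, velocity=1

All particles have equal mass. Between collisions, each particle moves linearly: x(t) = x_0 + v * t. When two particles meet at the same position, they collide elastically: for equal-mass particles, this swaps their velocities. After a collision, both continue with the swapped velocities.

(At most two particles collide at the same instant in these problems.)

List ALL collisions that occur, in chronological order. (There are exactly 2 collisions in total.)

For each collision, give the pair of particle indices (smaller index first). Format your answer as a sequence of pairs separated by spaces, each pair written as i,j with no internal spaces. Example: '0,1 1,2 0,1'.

Answer: 1,2 0,1

Derivation:
Collision at t=9/2: particles 1 and 2 swap velocities; positions: p0=13 p1=39/2 p2=39/2; velocities now: v0=2 v1=1 v2=3
Collision at t=11: particles 0 and 1 swap velocities; positions: p0=26 p1=26 p2=39; velocities now: v0=1 v1=2 v2=3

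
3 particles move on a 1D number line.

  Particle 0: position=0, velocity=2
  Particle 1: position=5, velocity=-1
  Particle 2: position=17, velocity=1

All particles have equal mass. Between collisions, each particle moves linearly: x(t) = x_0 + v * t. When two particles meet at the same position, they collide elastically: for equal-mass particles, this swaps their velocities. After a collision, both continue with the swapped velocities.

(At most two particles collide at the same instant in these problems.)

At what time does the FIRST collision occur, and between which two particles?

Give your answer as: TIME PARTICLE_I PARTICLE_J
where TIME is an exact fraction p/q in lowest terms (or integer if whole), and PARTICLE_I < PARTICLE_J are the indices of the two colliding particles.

Answer: 5/3 0 1

Derivation:
Pair (0,1): pos 0,5 vel 2,-1 -> gap=5, closing at 3/unit, collide at t=5/3
Pair (1,2): pos 5,17 vel -1,1 -> not approaching (rel speed -2 <= 0)
Earliest collision: t=5/3 between 0 and 1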